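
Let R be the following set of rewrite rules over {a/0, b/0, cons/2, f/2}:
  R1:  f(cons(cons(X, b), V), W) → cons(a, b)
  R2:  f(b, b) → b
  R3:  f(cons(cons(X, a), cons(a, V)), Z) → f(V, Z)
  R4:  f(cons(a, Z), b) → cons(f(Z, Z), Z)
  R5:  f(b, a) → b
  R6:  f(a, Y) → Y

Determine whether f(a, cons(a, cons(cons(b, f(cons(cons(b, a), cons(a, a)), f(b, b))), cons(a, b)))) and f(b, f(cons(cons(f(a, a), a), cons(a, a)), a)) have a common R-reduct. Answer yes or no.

Reduce t₁ = f(a, cons(a, cons(cons(b, f(cons(cons(b, a), cons(a, a)), f(b, b))), cons(a, b)))):
1. f(a, cons(a, cons(cons(b, f(cons(cons(b, a), cons(a, a)), f(b, b))), cons(a, b))))  →  cons(a, cons(cons(b, f(cons(cons(b, a), cons(a, a)), f(b, b))), cons(a, b)))   [R6 at ε]
2. cons(a, cons(cons(b, f(cons(cons(b, a), cons(a, a)), f(b, b))), cons(a, b)))  →  cons(a, cons(cons(b, f(a, f(b, b))), cons(a, b)))   [R3 at 2.1.2]
3. cons(a, cons(cons(b, f(a, f(b, b))), cons(a, b)))  →  cons(a, cons(cons(b, f(b, b)), cons(a, b)))   [R6 at 2.1.2]
4. cons(a, cons(cons(b, f(b, b)), cons(a, b)))  →  cons(a, cons(cons(b, b), cons(a, b)))   [R2 at 2.1.2]

Reduce t₂ = f(b, f(cons(cons(f(a, a), a), cons(a, a)), a)):
1. f(b, f(cons(cons(f(a, a), a), cons(a, a)), a))  →  f(b, f(a, a))   [R3 at 2]
2. f(b, f(a, a))  →  f(b, a)   [R6 at 2]
3. f(b, a)  →  b   [R5 at ε]

no — NF(t₁) = cons(a, cons(cons(b, b), cons(a, b))), NF(t₂) = b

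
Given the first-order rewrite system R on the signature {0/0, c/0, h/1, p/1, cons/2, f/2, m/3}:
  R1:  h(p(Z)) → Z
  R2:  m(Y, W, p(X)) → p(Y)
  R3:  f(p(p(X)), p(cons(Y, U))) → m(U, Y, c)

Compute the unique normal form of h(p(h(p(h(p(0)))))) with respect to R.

1. h(p(h(p(h(p(0))))))  →  h(p(h(p(0))))   [R1 at ε]
2. h(p(h(p(0))))  →  h(p(0))   [R1 at ε]
3. h(p(0))  →  0   [R1 at ε]

0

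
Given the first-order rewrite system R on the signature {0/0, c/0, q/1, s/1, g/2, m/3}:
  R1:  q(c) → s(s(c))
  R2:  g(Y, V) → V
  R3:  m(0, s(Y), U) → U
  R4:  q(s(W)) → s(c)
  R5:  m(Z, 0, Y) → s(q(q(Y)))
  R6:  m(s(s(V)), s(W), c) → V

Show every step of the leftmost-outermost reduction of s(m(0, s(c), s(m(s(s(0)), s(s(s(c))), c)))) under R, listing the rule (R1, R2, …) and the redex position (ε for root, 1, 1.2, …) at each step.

s(s(0))

1. s(m(0, s(c), s(m(s(s(0)), s(s(s(c))), c))))  →  s(s(m(s(s(0)), s(s(s(c))), c)))   [R3 at 1]
2. s(s(m(s(s(0)), s(s(s(c))), c)))  →  s(s(0))   [R6 at 1.1]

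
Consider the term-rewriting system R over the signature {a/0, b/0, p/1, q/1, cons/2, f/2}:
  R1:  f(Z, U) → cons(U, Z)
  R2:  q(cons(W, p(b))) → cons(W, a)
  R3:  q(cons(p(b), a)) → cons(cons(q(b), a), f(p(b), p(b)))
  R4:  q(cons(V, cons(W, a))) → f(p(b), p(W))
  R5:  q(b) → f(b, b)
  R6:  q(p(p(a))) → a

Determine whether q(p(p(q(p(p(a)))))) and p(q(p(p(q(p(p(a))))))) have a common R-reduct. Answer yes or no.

no — NF(t₁) = a, NF(t₂) = p(a)

Reduce t₁ = q(p(p(q(p(p(a)))))):
1. q(p(p(q(p(p(a))))))  →  q(p(p(a)))   [R6 at 1.1.1]
2. q(p(p(a)))  →  a   [R6 at ε]

Reduce t₂ = p(q(p(p(q(p(p(a))))))):
1. p(q(p(p(q(p(p(a)))))))  →  p(q(p(p(a))))   [R6 at 1.1.1.1]
2. p(q(p(p(a))))  →  p(a)   [R6 at 1]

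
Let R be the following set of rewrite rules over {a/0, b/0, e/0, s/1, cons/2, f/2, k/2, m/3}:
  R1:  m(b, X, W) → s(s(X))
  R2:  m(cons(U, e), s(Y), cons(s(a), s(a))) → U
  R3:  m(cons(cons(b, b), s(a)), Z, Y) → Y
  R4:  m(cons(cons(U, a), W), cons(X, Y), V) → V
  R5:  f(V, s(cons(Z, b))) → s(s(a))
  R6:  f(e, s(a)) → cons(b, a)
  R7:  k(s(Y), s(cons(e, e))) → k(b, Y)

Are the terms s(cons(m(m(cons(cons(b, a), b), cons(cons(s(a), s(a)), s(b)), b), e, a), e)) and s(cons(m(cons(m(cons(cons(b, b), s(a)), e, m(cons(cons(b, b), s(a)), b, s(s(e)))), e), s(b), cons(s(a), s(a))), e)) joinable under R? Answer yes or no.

Reduce t₁ = s(cons(m(m(cons(cons(b, a), b), cons(cons(s(a), s(a)), s(b)), b), e, a), e)):
1. s(cons(m(m(cons(cons(b, a), b), cons(cons(s(a), s(a)), s(b)), b), e, a), e))  →  s(cons(m(b, e, a), e))   [R4 at 1.1.1]
2. s(cons(m(b, e, a), e))  →  s(cons(s(s(e)), e))   [R1 at 1.1]

Reduce t₂ = s(cons(m(cons(m(cons(cons(b, b), s(a)), e, m(cons(cons(b, b), s(a)), b, s(s(e)))), e), s(b), cons(s(a), s(a))), e)):
1. s(cons(m(cons(m(cons(cons(b, b), s(a)), e, m(cons(cons(b, b), s(a)), b, s(s(e)))), e), s(b), cons(s(a), s(a))), e))  →  s(cons(m(cons(cons(b, b), s(a)), e, m(cons(cons(b, b), s(a)), b, s(s(e)))), e))   [R2 at 1.1]
2. s(cons(m(cons(cons(b, b), s(a)), e, m(cons(cons(b, b), s(a)), b, s(s(e)))), e))  →  s(cons(m(cons(cons(b, b), s(a)), b, s(s(e))), e))   [R3 at 1.1]
3. s(cons(m(cons(cons(b, b), s(a)), b, s(s(e))), e))  →  s(cons(s(s(e)), e))   [R3 at 1.1]

yes — NF(t₁) = s(cons(s(s(e)), e)), NF(t₂) = s(cons(s(s(e)), e))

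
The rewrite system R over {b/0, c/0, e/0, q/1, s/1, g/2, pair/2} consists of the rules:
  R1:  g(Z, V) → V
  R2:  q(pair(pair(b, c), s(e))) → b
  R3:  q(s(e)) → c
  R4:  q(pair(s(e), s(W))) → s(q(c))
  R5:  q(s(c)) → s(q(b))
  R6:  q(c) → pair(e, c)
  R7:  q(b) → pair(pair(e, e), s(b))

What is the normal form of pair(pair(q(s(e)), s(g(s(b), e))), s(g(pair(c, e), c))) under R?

1. pair(pair(q(s(e)), s(g(s(b), e))), s(g(pair(c, e), c)))  →  pair(pair(c, s(g(s(b), e))), s(g(pair(c, e), c)))   [R3 at 1.1]
2. pair(pair(c, s(g(s(b), e))), s(g(pair(c, e), c)))  →  pair(pair(c, s(e)), s(g(pair(c, e), c)))   [R1 at 1.2.1]
3. pair(pair(c, s(e)), s(g(pair(c, e), c)))  →  pair(pair(c, s(e)), s(c))   [R1 at 2.1]

pair(pair(c, s(e)), s(c))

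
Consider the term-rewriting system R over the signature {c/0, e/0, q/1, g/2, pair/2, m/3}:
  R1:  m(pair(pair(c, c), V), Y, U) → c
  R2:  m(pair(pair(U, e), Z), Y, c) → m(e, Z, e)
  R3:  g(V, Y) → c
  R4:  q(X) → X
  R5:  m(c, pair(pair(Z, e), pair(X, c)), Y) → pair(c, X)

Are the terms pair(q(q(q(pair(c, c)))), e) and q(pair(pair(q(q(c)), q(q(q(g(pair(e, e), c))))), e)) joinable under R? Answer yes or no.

Reduce t₁ = pair(q(q(q(pair(c, c)))), e):
1. pair(q(q(q(pair(c, c)))), e)  →  pair(q(q(pair(c, c))), e)   [R4 at 1]
2. pair(q(q(pair(c, c))), e)  →  pair(q(pair(c, c)), e)   [R4 at 1]
3. pair(q(pair(c, c)), e)  →  pair(pair(c, c), e)   [R4 at 1]

Reduce t₂ = q(pair(pair(q(q(c)), q(q(q(g(pair(e, e), c))))), e)):
1. q(pair(pair(q(q(c)), q(q(q(g(pair(e, e), c))))), e))  →  pair(pair(q(q(c)), q(q(q(g(pair(e, e), c))))), e)   [R4 at ε]
2. pair(pair(q(q(c)), q(q(q(g(pair(e, e), c))))), e)  →  pair(pair(q(c), q(q(q(g(pair(e, e), c))))), e)   [R4 at 1.1]
3. pair(pair(q(c), q(q(q(g(pair(e, e), c))))), e)  →  pair(pair(c, q(q(q(g(pair(e, e), c))))), e)   [R4 at 1.1]
4. pair(pair(c, q(q(q(g(pair(e, e), c))))), e)  →  pair(pair(c, q(q(g(pair(e, e), c)))), e)   [R4 at 1.2]
5. pair(pair(c, q(q(g(pair(e, e), c)))), e)  →  pair(pair(c, q(g(pair(e, e), c))), e)   [R4 at 1.2]
6. pair(pair(c, q(g(pair(e, e), c))), e)  →  pair(pair(c, g(pair(e, e), c)), e)   [R4 at 1.2]
7. pair(pair(c, g(pair(e, e), c)), e)  →  pair(pair(c, c), e)   [R3 at 1.2]

yes — NF(t₁) = pair(pair(c, c), e), NF(t₂) = pair(pair(c, c), e)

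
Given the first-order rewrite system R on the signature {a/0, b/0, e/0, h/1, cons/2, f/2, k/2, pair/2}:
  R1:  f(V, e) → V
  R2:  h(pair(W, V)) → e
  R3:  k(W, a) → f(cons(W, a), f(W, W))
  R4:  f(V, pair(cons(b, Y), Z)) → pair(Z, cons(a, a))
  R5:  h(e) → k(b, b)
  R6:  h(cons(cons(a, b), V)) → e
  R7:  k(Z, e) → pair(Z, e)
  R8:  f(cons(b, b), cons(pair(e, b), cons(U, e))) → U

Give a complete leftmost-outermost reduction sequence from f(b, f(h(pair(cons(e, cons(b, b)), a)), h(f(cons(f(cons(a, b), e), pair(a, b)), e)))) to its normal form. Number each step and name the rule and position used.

1. f(b, f(h(pair(cons(e, cons(b, b)), a)), h(f(cons(f(cons(a, b), e), pair(a, b)), e))))  →  f(b, f(e, h(f(cons(f(cons(a, b), e), pair(a, b)), e))))   [R2 at 2.1]
2. f(b, f(e, h(f(cons(f(cons(a, b), e), pair(a, b)), e))))  →  f(b, f(e, h(cons(f(cons(a, b), e), pair(a, b)))))   [R1 at 2.2.1]
3. f(b, f(e, h(cons(f(cons(a, b), e), pair(a, b)))))  →  f(b, f(e, h(cons(cons(a, b), pair(a, b)))))   [R1 at 2.2.1.1]
4. f(b, f(e, h(cons(cons(a, b), pair(a, b)))))  →  f(b, f(e, e))   [R6 at 2.2]
5. f(b, f(e, e))  →  f(b, e)   [R1 at 2]
6. f(b, e)  →  b   [R1 at ε]

b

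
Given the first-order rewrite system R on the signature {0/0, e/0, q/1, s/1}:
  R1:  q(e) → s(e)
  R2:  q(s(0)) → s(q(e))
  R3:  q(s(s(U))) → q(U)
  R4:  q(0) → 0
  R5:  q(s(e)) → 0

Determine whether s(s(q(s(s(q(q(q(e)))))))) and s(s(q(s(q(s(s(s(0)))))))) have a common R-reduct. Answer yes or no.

Reduce t₁ = s(s(q(s(s(q(q(q(e)))))))):
1. s(s(q(s(s(q(q(q(e))))))))  →  s(s(q(q(q(q(e))))))   [R3 at 1.1]
2. s(s(q(q(q(q(e))))))  →  s(s(q(q(q(s(e))))))   [R1 at 1.1.1.1.1]
3. s(s(q(q(q(s(e))))))  →  s(s(q(q(0))))   [R5 at 1.1.1.1]
4. s(s(q(q(0))))  →  s(s(q(0)))   [R4 at 1.1.1]
5. s(s(q(0)))  →  s(s(0))   [R4 at 1.1]

Reduce t₂ = s(s(q(s(q(s(s(s(0)))))))):
1. s(s(q(s(q(s(s(s(0))))))))  →  s(s(q(s(q(s(0))))))   [R3 at 1.1.1.1]
2. s(s(q(s(q(s(0))))))  →  s(s(q(s(s(q(e))))))   [R2 at 1.1.1.1]
3. s(s(q(s(s(q(e))))))  →  s(s(q(q(e))))   [R3 at 1.1]
4. s(s(q(q(e))))  →  s(s(q(s(e))))   [R1 at 1.1.1]
5. s(s(q(s(e))))  →  s(s(0))   [R5 at 1.1]

yes — NF(t₁) = s(s(0)), NF(t₂) = s(s(0))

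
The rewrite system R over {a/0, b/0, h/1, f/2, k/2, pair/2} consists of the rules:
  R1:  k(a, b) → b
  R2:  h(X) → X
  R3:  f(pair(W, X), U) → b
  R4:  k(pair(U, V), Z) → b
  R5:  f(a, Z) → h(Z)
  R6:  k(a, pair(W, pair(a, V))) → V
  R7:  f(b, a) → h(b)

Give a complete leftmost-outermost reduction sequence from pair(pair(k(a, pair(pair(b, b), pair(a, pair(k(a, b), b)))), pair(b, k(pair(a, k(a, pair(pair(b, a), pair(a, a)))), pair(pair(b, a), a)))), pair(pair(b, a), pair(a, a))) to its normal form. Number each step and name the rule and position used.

pair(pair(pair(b, b), pair(b, b)), pair(pair(b, a), pair(a, a)))

1. pair(pair(k(a, pair(pair(b, b), pair(a, pair(k(a, b), b)))), pair(b, k(pair(a, k(a, pair(pair(b, a), pair(a, a)))), pair(pair(b, a), a)))), pair(pair(b, a), pair(a, a)))  →  pair(pair(pair(k(a, b), b), pair(b, k(pair(a, k(a, pair(pair(b, a), pair(a, a)))), pair(pair(b, a), a)))), pair(pair(b, a), pair(a, a)))   [R6 at 1.1]
2. pair(pair(pair(k(a, b), b), pair(b, k(pair(a, k(a, pair(pair(b, a), pair(a, a)))), pair(pair(b, a), a)))), pair(pair(b, a), pair(a, a)))  →  pair(pair(pair(b, b), pair(b, k(pair(a, k(a, pair(pair(b, a), pair(a, a)))), pair(pair(b, a), a)))), pair(pair(b, a), pair(a, a)))   [R1 at 1.1.1]
3. pair(pair(pair(b, b), pair(b, k(pair(a, k(a, pair(pair(b, a), pair(a, a)))), pair(pair(b, a), a)))), pair(pair(b, a), pair(a, a)))  →  pair(pair(pair(b, b), pair(b, b)), pair(pair(b, a), pair(a, a)))   [R4 at 1.2.2]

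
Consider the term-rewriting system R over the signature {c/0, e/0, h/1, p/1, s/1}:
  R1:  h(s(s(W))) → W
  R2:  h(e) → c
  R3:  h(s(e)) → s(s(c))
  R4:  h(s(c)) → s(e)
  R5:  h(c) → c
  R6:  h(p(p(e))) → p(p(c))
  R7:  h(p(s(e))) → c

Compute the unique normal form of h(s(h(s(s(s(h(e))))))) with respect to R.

c

1. h(s(h(s(s(s(h(e)))))))  →  h(s(s(h(e))))   [R1 at 1.1]
2. h(s(s(h(e))))  →  h(e)   [R1 at ε]
3. h(e)  →  c   [R2 at ε]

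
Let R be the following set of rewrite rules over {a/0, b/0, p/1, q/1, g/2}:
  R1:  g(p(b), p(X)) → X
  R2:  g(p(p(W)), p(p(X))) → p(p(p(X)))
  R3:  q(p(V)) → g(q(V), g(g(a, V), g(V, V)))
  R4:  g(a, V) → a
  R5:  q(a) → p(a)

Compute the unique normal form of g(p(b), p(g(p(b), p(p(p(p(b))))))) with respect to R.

p(p(p(b)))

1. g(p(b), p(g(p(b), p(p(p(p(b)))))))  →  g(p(b), p(p(p(p(b)))))   [R1 at ε]
2. g(p(b), p(p(p(p(b)))))  →  p(p(p(b)))   [R1 at ε]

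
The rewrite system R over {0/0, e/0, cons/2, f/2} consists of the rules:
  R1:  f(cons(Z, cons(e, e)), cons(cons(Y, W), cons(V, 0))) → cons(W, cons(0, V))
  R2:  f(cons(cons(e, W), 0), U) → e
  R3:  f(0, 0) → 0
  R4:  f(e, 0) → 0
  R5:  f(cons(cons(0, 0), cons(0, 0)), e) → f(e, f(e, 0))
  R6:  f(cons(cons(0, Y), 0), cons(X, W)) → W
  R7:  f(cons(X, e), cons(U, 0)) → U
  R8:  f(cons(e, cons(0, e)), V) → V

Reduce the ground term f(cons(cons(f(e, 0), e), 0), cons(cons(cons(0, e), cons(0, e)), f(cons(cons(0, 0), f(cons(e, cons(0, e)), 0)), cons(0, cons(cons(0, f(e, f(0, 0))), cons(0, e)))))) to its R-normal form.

1. f(cons(cons(f(e, 0), e), 0), cons(cons(cons(0, e), cons(0, e)), f(cons(cons(0, 0), f(cons(e, cons(0, e)), 0)), cons(0, cons(cons(0, f(e, f(0, 0))), cons(0, e))))))  →  f(cons(cons(0, e), 0), cons(cons(cons(0, e), cons(0, e)), f(cons(cons(0, 0), f(cons(e, cons(0, e)), 0)), cons(0, cons(cons(0, f(e, f(0, 0))), cons(0, e))))))   [R4 at 1.1.1]
2. f(cons(cons(0, e), 0), cons(cons(cons(0, e), cons(0, e)), f(cons(cons(0, 0), f(cons(e, cons(0, e)), 0)), cons(0, cons(cons(0, f(e, f(0, 0))), cons(0, e))))))  →  f(cons(cons(0, 0), f(cons(e, cons(0, e)), 0)), cons(0, cons(cons(0, f(e, f(0, 0))), cons(0, e))))   [R6 at ε]
3. f(cons(cons(0, 0), f(cons(e, cons(0, e)), 0)), cons(0, cons(cons(0, f(e, f(0, 0))), cons(0, e))))  →  f(cons(cons(0, 0), 0), cons(0, cons(cons(0, f(e, f(0, 0))), cons(0, e))))   [R8 at 1.2]
4. f(cons(cons(0, 0), 0), cons(0, cons(cons(0, f(e, f(0, 0))), cons(0, e))))  →  cons(cons(0, f(e, f(0, 0))), cons(0, e))   [R6 at ε]
5. cons(cons(0, f(e, f(0, 0))), cons(0, e))  →  cons(cons(0, f(e, 0)), cons(0, e))   [R3 at 1.2.2]
6. cons(cons(0, f(e, 0)), cons(0, e))  →  cons(cons(0, 0), cons(0, e))   [R4 at 1.2]

cons(cons(0, 0), cons(0, e))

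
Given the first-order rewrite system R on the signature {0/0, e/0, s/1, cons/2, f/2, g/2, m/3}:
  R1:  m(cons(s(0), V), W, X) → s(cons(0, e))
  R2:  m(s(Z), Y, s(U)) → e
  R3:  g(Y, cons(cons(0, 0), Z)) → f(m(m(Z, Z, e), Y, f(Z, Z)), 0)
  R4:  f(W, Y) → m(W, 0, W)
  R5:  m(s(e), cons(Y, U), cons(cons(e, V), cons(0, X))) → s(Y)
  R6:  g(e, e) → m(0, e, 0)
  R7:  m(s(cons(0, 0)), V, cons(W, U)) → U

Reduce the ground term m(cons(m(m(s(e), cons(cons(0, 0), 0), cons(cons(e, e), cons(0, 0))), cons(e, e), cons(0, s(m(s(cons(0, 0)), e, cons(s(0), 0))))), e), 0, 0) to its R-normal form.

1. m(cons(m(m(s(e), cons(cons(0, 0), 0), cons(cons(e, e), cons(0, 0))), cons(e, e), cons(0, s(m(s(cons(0, 0)), e, cons(s(0), 0))))), e), 0, 0)  →  m(cons(m(s(cons(0, 0)), cons(e, e), cons(0, s(m(s(cons(0, 0)), e, cons(s(0), 0))))), e), 0, 0)   [R5 at 1.1.1]
2. m(cons(m(s(cons(0, 0)), cons(e, e), cons(0, s(m(s(cons(0, 0)), e, cons(s(0), 0))))), e), 0, 0)  →  m(cons(s(m(s(cons(0, 0)), e, cons(s(0), 0))), e), 0, 0)   [R7 at 1.1]
3. m(cons(s(m(s(cons(0, 0)), e, cons(s(0), 0))), e), 0, 0)  →  m(cons(s(0), e), 0, 0)   [R7 at 1.1.1]
4. m(cons(s(0), e), 0, 0)  →  s(cons(0, e))   [R1 at ε]

s(cons(0, e))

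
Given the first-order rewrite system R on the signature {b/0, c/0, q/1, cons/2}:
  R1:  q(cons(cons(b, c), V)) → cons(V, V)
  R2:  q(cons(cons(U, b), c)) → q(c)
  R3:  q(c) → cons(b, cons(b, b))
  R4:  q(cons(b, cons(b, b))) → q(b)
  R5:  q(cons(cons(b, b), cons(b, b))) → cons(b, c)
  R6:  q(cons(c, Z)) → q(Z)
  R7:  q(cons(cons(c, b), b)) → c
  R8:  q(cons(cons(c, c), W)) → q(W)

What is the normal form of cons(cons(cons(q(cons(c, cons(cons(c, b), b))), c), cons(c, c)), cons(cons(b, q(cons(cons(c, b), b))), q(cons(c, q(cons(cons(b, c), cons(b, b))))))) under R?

cons(cons(cons(c, c), cons(c, c)), cons(cons(b, c), cons(b, c)))

1. cons(cons(cons(q(cons(c, cons(cons(c, b), b))), c), cons(c, c)), cons(cons(b, q(cons(cons(c, b), b))), q(cons(c, q(cons(cons(b, c), cons(b, b)))))))  →  cons(cons(cons(q(cons(cons(c, b), b)), c), cons(c, c)), cons(cons(b, q(cons(cons(c, b), b))), q(cons(c, q(cons(cons(b, c), cons(b, b)))))))   [R6 at 1.1.1]
2. cons(cons(cons(q(cons(cons(c, b), b)), c), cons(c, c)), cons(cons(b, q(cons(cons(c, b), b))), q(cons(c, q(cons(cons(b, c), cons(b, b)))))))  →  cons(cons(cons(c, c), cons(c, c)), cons(cons(b, q(cons(cons(c, b), b))), q(cons(c, q(cons(cons(b, c), cons(b, b)))))))   [R7 at 1.1.1]
3. cons(cons(cons(c, c), cons(c, c)), cons(cons(b, q(cons(cons(c, b), b))), q(cons(c, q(cons(cons(b, c), cons(b, b)))))))  →  cons(cons(cons(c, c), cons(c, c)), cons(cons(b, c), q(cons(c, q(cons(cons(b, c), cons(b, b)))))))   [R7 at 2.1.2]
4. cons(cons(cons(c, c), cons(c, c)), cons(cons(b, c), q(cons(c, q(cons(cons(b, c), cons(b, b)))))))  →  cons(cons(cons(c, c), cons(c, c)), cons(cons(b, c), q(q(cons(cons(b, c), cons(b, b))))))   [R6 at 2.2]
5. cons(cons(cons(c, c), cons(c, c)), cons(cons(b, c), q(q(cons(cons(b, c), cons(b, b))))))  →  cons(cons(cons(c, c), cons(c, c)), cons(cons(b, c), q(cons(cons(b, b), cons(b, b)))))   [R1 at 2.2.1]
6. cons(cons(cons(c, c), cons(c, c)), cons(cons(b, c), q(cons(cons(b, b), cons(b, b)))))  →  cons(cons(cons(c, c), cons(c, c)), cons(cons(b, c), cons(b, c)))   [R5 at 2.2]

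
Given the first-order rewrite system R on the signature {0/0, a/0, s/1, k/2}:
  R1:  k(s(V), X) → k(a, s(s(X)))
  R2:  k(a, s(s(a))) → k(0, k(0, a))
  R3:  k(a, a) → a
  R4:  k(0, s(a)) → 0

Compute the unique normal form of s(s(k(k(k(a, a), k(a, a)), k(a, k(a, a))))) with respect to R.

s(s(a))

1. s(s(k(k(k(a, a), k(a, a)), k(a, k(a, a)))))  →  s(s(k(k(a, k(a, a)), k(a, k(a, a)))))   [R3 at 1.1.1.1]
2. s(s(k(k(a, k(a, a)), k(a, k(a, a)))))  →  s(s(k(k(a, a), k(a, k(a, a)))))   [R3 at 1.1.1.2]
3. s(s(k(k(a, a), k(a, k(a, a)))))  →  s(s(k(a, k(a, k(a, a)))))   [R3 at 1.1.1]
4. s(s(k(a, k(a, k(a, a)))))  →  s(s(k(a, k(a, a))))   [R3 at 1.1.2.2]
5. s(s(k(a, k(a, a))))  →  s(s(k(a, a)))   [R3 at 1.1.2]
6. s(s(k(a, a)))  →  s(s(a))   [R3 at 1.1]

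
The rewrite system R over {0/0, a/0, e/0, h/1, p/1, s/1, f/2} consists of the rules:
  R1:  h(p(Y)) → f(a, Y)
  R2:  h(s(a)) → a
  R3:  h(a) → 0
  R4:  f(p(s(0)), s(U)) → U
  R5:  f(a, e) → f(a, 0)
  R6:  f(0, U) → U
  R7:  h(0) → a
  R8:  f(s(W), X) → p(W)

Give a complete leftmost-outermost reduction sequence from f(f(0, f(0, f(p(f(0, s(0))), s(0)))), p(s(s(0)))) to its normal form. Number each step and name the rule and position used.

p(s(s(0)))

1. f(f(0, f(0, f(p(f(0, s(0))), s(0)))), p(s(s(0))))  →  f(f(0, f(p(f(0, s(0))), s(0))), p(s(s(0))))   [R6 at 1]
2. f(f(0, f(p(f(0, s(0))), s(0))), p(s(s(0))))  →  f(f(p(f(0, s(0))), s(0)), p(s(s(0))))   [R6 at 1]
3. f(f(p(f(0, s(0))), s(0)), p(s(s(0))))  →  f(f(p(s(0)), s(0)), p(s(s(0))))   [R6 at 1.1.1]
4. f(f(p(s(0)), s(0)), p(s(s(0))))  →  f(0, p(s(s(0))))   [R4 at 1]
5. f(0, p(s(s(0))))  →  p(s(s(0)))   [R6 at ε]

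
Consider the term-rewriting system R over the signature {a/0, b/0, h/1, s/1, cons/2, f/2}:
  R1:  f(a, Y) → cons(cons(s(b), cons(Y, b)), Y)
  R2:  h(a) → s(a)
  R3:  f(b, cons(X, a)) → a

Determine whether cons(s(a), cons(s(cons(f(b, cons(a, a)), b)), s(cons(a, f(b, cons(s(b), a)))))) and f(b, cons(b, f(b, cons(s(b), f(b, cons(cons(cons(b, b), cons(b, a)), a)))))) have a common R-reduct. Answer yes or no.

Reduce t₁ = cons(s(a), cons(s(cons(f(b, cons(a, a)), b)), s(cons(a, f(b, cons(s(b), a)))))):
1. cons(s(a), cons(s(cons(f(b, cons(a, a)), b)), s(cons(a, f(b, cons(s(b), a))))))  →  cons(s(a), cons(s(cons(a, b)), s(cons(a, f(b, cons(s(b), a))))))   [R3 at 2.1.1.1]
2. cons(s(a), cons(s(cons(a, b)), s(cons(a, f(b, cons(s(b), a))))))  →  cons(s(a), cons(s(cons(a, b)), s(cons(a, a))))   [R3 at 2.2.1.2]

Reduce t₂ = f(b, cons(b, f(b, cons(s(b), f(b, cons(cons(cons(b, b), cons(b, a)), a)))))):
1. f(b, cons(b, f(b, cons(s(b), f(b, cons(cons(cons(b, b), cons(b, a)), a))))))  →  f(b, cons(b, f(b, cons(s(b), a))))   [R3 at 2.2.2.2]
2. f(b, cons(b, f(b, cons(s(b), a))))  →  f(b, cons(b, a))   [R3 at 2.2]
3. f(b, cons(b, a))  →  a   [R3 at ε]

no — NF(t₁) = cons(s(a), cons(s(cons(a, b)), s(cons(a, a)))), NF(t₂) = a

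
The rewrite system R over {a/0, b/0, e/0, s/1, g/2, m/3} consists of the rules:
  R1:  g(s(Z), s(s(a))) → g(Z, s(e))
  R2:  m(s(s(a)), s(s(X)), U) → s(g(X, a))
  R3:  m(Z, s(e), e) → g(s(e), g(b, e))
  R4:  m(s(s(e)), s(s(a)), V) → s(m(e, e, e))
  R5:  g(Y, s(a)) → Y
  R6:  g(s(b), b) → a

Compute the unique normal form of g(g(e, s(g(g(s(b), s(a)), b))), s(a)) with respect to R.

e

1. g(g(e, s(g(g(s(b), s(a)), b))), s(a))  →  g(e, s(g(g(s(b), s(a)), b)))   [R5 at ε]
2. g(e, s(g(g(s(b), s(a)), b)))  →  g(e, s(g(s(b), b)))   [R5 at 2.1.1]
3. g(e, s(g(s(b), b)))  →  g(e, s(a))   [R6 at 2.1]
4. g(e, s(a))  →  e   [R5 at ε]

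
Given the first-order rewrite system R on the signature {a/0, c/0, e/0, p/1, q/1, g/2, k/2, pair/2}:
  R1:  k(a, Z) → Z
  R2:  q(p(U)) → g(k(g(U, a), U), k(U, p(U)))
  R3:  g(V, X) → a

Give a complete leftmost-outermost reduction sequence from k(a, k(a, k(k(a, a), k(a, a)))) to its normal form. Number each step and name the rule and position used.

1. k(a, k(a, k(k(a, a), k(a, a))))  →  k(a, k(k(a, a), k(a, a)))   [R1 at ε]
2. k(a, k(k(a, a), k(a, a)))  →  k(k(a, a), k(a, a))   [R1 at ε]
3. k(k(a, a), k(a, a))  →  k(a, k(a, a))   [R1 at 1]
4. k(a, k(a, a))  →  k(a, a)   [R1 at ε]
5. k(a, a)  →  a   [R1 at ε]

a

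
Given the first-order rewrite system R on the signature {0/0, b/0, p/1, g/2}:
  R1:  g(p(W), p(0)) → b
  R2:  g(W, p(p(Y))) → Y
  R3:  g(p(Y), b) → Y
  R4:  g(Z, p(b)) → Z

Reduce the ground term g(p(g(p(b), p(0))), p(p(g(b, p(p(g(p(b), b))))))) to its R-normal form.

b

1. g(p(g(p(b), p(0))), p(p(g(b, p(p(g(p(b), b)))))))  →  g(b, p(p(g(p(b), b))))   [R2 at ε]
2. g(b, p(p(g(p(b), b))))  →  g(p(b), b)   [R2 at ε]
3. g(p(b), b)  →  b   [R3 at ε]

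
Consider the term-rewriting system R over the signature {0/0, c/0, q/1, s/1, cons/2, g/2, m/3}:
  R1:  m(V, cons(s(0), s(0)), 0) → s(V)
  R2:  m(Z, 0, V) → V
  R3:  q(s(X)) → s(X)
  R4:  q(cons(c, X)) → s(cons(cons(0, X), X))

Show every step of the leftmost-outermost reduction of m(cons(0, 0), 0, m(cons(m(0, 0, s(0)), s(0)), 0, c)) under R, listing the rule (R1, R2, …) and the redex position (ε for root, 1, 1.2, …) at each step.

1. m(cons(0, 0), 0, m(cons(m(0, 0, s(0)), s(0)), 0, c))  →  m(cons(m(0, 0, s(0)), s(0)), 0, c)   [R2 at ε]
2. m(cons(m(0, 0, s(0)), s(0)), 0, c)  →  c   [R2 at ε]

c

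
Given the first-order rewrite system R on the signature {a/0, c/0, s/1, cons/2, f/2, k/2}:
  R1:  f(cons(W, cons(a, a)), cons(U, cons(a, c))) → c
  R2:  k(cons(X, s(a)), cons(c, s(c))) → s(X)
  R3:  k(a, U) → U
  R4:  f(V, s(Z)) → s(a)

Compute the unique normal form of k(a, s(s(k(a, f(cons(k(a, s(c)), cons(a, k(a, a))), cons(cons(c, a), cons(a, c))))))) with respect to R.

s(s(c))

1. k(a, s(s(k(a, f(cons(k(a, s(c)), cons(a, k(a, a))), cons(cons(c, a), cons(a, c)))))))  →  s(s(k(a, f(cons(k(a, s(c)), cons(a, k(a, a))), cons(cons(c, a), cons(a, c))))))   [R3 at ε]
2. s(s(k(a, f(cons(k(a, s(c)), cons(a, k(a, a))), cons(cons(c, a), cons(a, c))))))  →  s(s(f(cons(k(a, s(c)), cons(a, k(a, a))), cons(cons(c, a), cons(a, c)))))   [R3 at 1.1]
3. s(s(f(cons(k(a, s(c)), cons(a, k(a, a))), cons(cons(c, a), cons(a, c)))))  →  s(s(f(cons(s(c), cons(a, k(a, a))), cons(cons(c, a), cons(a, c)))))   [R3 at 1.1.1.1]
4. s(s(f(cons(s(c), cons(a, k(a, a))), cons(cons(c, a), cons(a, c)))))  →  s(s(f(cons(s(c), cons(a, a)), cons(cons(c, a), cons(a, c)))))   [R3 at 1.1.1.2.2]
5. s(s(f(cons(s(c), cons(a, a)), cons(cons(c, a), cons(a, c)))))  →  s(s(c))   [R1 at 1.1]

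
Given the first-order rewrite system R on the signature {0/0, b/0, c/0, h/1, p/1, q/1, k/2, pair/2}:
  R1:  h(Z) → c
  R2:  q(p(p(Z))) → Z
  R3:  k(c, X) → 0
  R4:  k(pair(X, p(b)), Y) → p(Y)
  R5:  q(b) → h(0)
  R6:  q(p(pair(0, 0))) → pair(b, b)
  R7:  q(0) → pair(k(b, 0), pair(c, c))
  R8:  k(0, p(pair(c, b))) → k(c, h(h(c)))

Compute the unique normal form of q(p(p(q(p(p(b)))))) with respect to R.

1. q(p(p(q(p(p(b))))))  →  q(p(p(b)))   [R2 at ε]
2. q(p(p(b)))  →  b   [R2 at ε]

b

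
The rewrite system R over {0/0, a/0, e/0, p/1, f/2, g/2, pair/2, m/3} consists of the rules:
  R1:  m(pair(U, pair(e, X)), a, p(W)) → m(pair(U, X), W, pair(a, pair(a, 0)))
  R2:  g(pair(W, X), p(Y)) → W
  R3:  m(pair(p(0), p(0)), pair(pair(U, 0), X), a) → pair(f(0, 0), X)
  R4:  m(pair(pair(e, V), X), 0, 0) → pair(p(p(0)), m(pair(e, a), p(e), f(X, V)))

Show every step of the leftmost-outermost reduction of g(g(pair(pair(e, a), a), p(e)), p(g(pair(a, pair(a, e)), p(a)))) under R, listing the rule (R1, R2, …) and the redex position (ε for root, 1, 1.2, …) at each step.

1. g(g(pair(pair(e, a), a), p(e)), p(g(pair(a, pair(a, e)), p(a))))  →  g(pair(e, a), p(g(pair(a, pair(a, e)), p(a))))   [R2 at 1]
2. g(pair(e, a), p(g(pair(a, pair(a, e)), p(a))))  →  e   [R2 at ε]

e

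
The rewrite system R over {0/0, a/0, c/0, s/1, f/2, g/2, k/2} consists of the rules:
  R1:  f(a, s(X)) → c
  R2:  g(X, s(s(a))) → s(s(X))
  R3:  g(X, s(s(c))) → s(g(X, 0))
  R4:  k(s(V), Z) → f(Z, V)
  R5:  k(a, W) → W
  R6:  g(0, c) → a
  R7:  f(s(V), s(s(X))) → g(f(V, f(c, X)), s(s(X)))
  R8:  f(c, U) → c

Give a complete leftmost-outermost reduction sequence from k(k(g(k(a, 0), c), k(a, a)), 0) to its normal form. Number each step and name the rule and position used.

0

1. k(k(g(k(a, 0), c), k(a, a)), 0)  →  k(k(g(0, c), k(a, a)), 0)   [R5 at 1.1.1]
2. k(k(g(0, c), k(a, a)), 0)  →  k(k(a, k(a, a)), 0)   [R6 at 1.1]
3. k(k(a, k(a, a)), 0)  →  k(k(a, a), 0)   [R5 at 1]
4. k(k(a, a), 0)  →  k(a, 0)   [R5 at 1]
5. k(a, 0)  →  0   [R5 at ε]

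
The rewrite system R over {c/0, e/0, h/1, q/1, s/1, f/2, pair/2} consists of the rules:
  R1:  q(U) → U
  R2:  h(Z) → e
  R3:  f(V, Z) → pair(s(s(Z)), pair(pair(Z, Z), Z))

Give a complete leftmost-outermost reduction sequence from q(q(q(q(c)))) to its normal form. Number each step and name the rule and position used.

c

1. q(q(q(q(c))))  →  q(q(q(c)))   [R1 at ε]
2. q(q(q(c)))  →  q(q(c))   [R1 at ε]
3. q(q(c))  →  q(c)   [R1 at ε]
4. q(c)  →  c   [R1 at ε]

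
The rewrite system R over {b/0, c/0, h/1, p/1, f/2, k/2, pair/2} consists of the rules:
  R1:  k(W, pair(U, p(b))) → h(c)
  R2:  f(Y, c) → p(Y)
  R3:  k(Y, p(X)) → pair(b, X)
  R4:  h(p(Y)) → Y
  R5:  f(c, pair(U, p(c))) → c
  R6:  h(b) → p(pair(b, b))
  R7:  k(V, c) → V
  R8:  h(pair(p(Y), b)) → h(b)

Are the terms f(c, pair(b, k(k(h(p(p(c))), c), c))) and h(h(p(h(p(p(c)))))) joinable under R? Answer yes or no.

yes — NF(t₁) = c, NF(t₂) = c

Reduce t₁ = f(c, pair(b, k(k(h(p(p(c))), c), c))):
1. f(c, pair(b, k(k(h(p(p(c))), c), c)))  →  f(c, pair(b, k(h(p(p(c))), c)))   [R7 at 2.2]
2. f(c, pair(b, k(h(p(p(c))), c)))  →  f(c, pair(b, h(p(p(c)))))   [R7 at 2.2]
3. f(c, pair(b, h(p(p(c)))))  →  f(c, pair(b, p(c)))   [R4 at 2.2]
4. f(c, pair(b, p(c)))  →  c   [R5 at ε]

Reduce t₂ = h(h(p(h(p(p(c)))))):
1. h(h(p(h(p(p(c))))))  →  h(h(p(p(c))))   [R4 at 1]
2. h(h(p(p(c))))  →  h(p(c))   [R4 at 1]
3. h(p(c))  →  c   [R4 at ε]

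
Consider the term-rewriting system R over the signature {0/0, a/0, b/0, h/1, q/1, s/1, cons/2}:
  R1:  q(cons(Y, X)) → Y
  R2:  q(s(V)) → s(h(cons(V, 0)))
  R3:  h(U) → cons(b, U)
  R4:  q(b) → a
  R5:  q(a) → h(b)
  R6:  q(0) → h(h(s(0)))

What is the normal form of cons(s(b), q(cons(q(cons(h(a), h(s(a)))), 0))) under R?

cons(s(b), cons(b, a))

1. cons(s(b), q(cons(q(cons(h(a), h(s(a)))), 0)))  →  cons(s(b), q(cons(h(a), h(s(a)))))   [R1 at 2]
2. cons(s(b), q(cons(h(a), h(s(a)))))  →  cons(s(b), h(a))   [R1 at 2]
3. cons(s(b), h(a))  →  cons(s(b), cons(b, a))   [R3 at 2]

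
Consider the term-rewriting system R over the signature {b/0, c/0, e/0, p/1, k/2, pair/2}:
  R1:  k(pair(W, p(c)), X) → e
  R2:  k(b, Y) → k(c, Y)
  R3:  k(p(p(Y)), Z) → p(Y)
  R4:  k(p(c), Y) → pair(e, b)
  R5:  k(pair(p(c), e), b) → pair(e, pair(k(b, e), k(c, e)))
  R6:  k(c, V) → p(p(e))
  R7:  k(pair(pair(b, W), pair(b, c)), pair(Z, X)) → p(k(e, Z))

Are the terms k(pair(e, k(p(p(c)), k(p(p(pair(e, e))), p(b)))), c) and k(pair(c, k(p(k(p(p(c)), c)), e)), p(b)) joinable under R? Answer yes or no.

Reduce t₁ = k(pair(e, k(p(p(c)), k(p(p(pair(e, e))), p(b)))), c):
1. k(pair(e, k(p(p(c)), k(p(p(pair(e, e))), p(b)))), c)  →  k(pair(e, p(c)), c)   [R3 at 1.2]
2. k(pair(e, p(c)), c)  →  e   [R1 at ε]

Reduce t₂ = k(pair(c, k(p(k(p(p(c)), c)), e)), p(b)):
1. k(pair(c, k(p(k(p(p(c)), c)), e)), p(b))  →  k(pair(c, k(p(p(c)), e)), p(b))   [R3 at 1.2.1.1]
2. k(pair(c, k(p(p(c)), e)), p(b))  →  k(pair(c, p(c)), p(b))   [R3 at 1.2]
3. k(pair(c, p(c)), p(b))  →  e   [R1 at ε]

yes — NF(t₁) = e, NF(t₂) = e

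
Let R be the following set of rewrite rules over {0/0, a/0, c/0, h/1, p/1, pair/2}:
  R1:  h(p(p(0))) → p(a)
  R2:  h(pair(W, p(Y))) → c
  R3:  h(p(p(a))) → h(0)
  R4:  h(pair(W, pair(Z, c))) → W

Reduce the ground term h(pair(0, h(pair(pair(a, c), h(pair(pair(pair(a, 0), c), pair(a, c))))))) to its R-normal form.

1. h(pair(0, h(pair(pair(a, c), h(pair(pair(pair(a, 0), c), pair(a, c)))))))  →  h(pair(0, h(pair(pair(a, c), pair(pair(a, 0), c)))))   [R4 at 1.2.1.2]
2. h(pair(0, h(pair(pair(a, c), pair(pair(a, 0), c)))))  →  h(pair(0, pair(a, c)))   [R4 at 1.2]
3. h(pair(0, pair(a, c)))  →  0   [R4 at ε]

0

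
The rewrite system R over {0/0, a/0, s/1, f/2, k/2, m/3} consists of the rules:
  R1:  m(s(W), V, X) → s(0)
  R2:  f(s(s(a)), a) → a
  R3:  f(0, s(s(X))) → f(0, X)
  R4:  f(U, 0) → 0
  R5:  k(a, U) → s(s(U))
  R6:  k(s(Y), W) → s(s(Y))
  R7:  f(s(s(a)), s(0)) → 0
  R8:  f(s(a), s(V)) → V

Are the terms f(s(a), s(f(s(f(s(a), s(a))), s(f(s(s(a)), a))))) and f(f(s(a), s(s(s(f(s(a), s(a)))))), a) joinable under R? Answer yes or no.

yes — NF(t₁) = a, NF(t₂) = a

Reduce t₁ = f(s(a), s(f(s(f(s(a), s(a))), s(f(s(s(a)), a))))):
1. f(s(a), s(f(s(f(s(a), s(a))), s(f(s(s(a)), a)))))  →  f(s(f(s(a), s(a))), s(f(s(s(a)), a)))   [R8 at ε]
2. f(s(f(s(a), s(a))), s(f(s(s(a)), a)))  →  f(s(a), s(f(s(s(a)), a)))   [R8 at 1.1]
3. f(s(a), s(f(s(s(a)), a)))  →  f(s(s(a)), a)   [R8 at ε]
4. f(s(s(a)), a)  →  a   [R2 at ε]

Reduce t₂ = f(f(s(a), s(s(s(f(s(a), s(a)))))), a):
1. f(f(s(a), s(s(s(f(s(a), s(a)))))), a)  →  f(s(s(f(s(a), s(a)))), a)   [R8 at 1]
2. f(s(s(f(s(a), s(a)))), a)  →  f(s(s(a)), a)   [R8 at 1.1.1]
3. f(s(s(a)), a)  →  a   [R2 at ε]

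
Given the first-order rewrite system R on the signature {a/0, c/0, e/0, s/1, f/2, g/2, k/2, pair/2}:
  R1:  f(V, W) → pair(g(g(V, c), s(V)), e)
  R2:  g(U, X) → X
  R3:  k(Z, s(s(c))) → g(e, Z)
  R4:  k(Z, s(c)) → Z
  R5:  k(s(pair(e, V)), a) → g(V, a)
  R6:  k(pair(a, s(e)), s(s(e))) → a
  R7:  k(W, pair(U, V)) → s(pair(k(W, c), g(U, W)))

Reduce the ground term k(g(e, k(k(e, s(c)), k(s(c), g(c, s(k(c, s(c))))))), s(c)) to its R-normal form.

e

1. k(g(e, k(k(e, s(c)), k(s(c), g(c, s(k(c, s(c))))))), s(c))  →  g(e, k(k(e, s(c)), k(s(c), g(c, s(k(c, s(c)))))))   [R4 at ε]
2. g(e, k(k(e, s(c)), k(s(c), g(c, s(k(c, s(c)))))))  →  k(k(e, s(c)), k(s(c), g(c, s(k(c, s(c))))))   [R2 at ε]
3. k(k(e, s(c)), k(s(c), g(c, s(k(c, s(c))))))  →  k(e, k(s(c), g(c, s(k(c, s(c))))))   [R4 at 1]
4. k(e, k(s(c), g(c, s(k(c, s(c))))))  →  k(e, k(s(c), s(k(c, s(c)))))   [R2 at 2.2]
5. k(e, k(s(c), s(k(c, s(c)))))  →  k(e, k(s(c), s(c)))   [R4 at 2.2.1]
6. k(e, k(s(c), s(c)))  →  k(e, s(c))   [R4 at 2]
7. k(e, s(c))  →  e   [R4 at ε]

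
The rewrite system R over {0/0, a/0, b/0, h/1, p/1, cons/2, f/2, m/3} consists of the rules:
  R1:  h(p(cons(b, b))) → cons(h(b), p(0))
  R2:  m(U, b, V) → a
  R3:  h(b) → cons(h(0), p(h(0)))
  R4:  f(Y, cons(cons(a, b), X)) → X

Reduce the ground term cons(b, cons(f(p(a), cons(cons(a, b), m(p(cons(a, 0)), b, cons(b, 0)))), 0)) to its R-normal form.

1. cons(b, cons(f(p(a), cons(cons(a, b), m(p(cons(a, 0)), b, cons(b, 0)))), 0))  →  cons(b, cons(m(p(cons(a, 0)), b, cons(b, 0)), 0))   [R4 at 2.1]
2. cons(b, cons(m(p(cons(a, 0)), b, cons(b, 0)), 0))  →  cons(b, cons(a, 0))   [R2 at 2.1]

cons(b, cons(a, 0))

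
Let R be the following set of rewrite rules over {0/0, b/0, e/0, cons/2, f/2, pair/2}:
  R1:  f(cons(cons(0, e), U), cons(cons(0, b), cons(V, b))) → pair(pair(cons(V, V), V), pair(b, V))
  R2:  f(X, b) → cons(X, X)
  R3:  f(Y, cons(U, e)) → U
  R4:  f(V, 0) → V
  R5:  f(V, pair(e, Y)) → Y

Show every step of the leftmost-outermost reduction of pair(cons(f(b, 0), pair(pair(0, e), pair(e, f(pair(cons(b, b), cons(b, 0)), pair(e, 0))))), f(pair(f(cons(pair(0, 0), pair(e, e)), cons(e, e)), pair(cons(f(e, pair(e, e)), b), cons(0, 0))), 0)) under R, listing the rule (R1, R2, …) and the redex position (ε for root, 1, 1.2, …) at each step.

1. pair(cons(f(b, 0), pair(pair(0, e), pair(e, f(pair(cons(b, b), cons(b, 0)), pair(e, 0))))), f(pair(f(cons(pair(0, 0), pair(e, e)), cons(e, e)), pair(cons(f(e, pair(e, e)), b), cons(0, 0))), 0))  →  pair(cons(b, pair(pair(0, e), pair(e, f(pair(cons(b, b), cons(b, 0)), pair(e, 0))))), f(pair(f(cons(pair(0, 0), pair(e, e)), cons(e, e)), pair(cons(f(e, pair(e, e)), b), cons(0, 0))), 0))   [R4 at 1.1]
2. pair(cons(b, pair(pair(0, e), pair(e, f(pair(cons(b, b), cons(b, 0)), pair(e, 0))))), f(pair(f(cons(pair(0, 0), pair(e, e)), cons(e, e)), pair(cons(f(e, pair(e, e)), b), cons(0, 0))), 0))  →  pair(cons(b, pair(pair(0, e), pair(e, 0))), f(pair(f(cons(pair(0, 0), pair(e, e)), cons(e, e)), pair(cons(f(e, pair(e, e)), b), cons(0, 0))), 0))   [R5 at 1.2.2.2]
3. pair(cons(b, pair(pair(0, e), pair(e, 0))), f(pair(f(cons(pair(0, 0), pair(e, e)), cons(e, e)), pair(cons(f(e, pair(e, e)), b), cons(0, 0))), 0))  →  pair(cons(b, pair(pair(0, e), pair(e, 0))), pair(f(cons(pair(0, 0), pair(e, e)), cons(e, e)), pair(cons(f(e, pair(e, e)), b), cons(0, 0))))   [R4 at 2]
4. pair(cons(b, pair(pair(0, e), pair(e, 0))), pair(f(cons(pair(0, 0), pair(e, e)), cons(e, e)), pair(cons(f(e, pair(e, e)), b), cons(0, 0))))  →  pair(cons(b, pair(pair(0, e), pair(e, 0))), pair(e, pair(cons(f(e, pair(e, e)), b), cons(0, 0))))   [R3 at 2.1]
5. pair(cons(b, pair(pair(0, e), pair(e, 0))), pair(e, pair(cons(f(e, pair(e, e)), b), cons(0, 0))))  →  pair(cons(b, pair(pair(0, e), pair(e, 0))), pair(e, pair(cons(e, b), cons(0, 0))))   [R5 at 2.2.1.1]

pair(cons(b, pair(pair(0, e), pair(e, 0))), pair(e, pair(cons(e, b), cons(0, 0))))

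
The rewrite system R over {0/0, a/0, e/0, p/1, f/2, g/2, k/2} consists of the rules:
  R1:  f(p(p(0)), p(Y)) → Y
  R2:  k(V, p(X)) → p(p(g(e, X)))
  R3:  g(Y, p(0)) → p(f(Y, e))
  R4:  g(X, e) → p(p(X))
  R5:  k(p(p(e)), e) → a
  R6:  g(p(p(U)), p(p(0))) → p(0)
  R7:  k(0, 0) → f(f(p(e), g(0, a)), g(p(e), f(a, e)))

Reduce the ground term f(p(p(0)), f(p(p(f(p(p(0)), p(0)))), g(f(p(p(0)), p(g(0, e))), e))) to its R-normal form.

p(p(0))

1. f(p(p(0)), f(p(p(f(p(p(0)), p(0)))), g(f(p(p(0)), p(g(0, e))), e)))  →  f(p(p(0)), f(p(p(0)), g(f(p(p(0)), p(g(0, e))), e)))   [R1 at 2.1.1.1]
2. f(p(p(0)), f(p(p(0)), g(f(p(p(0)), p(g(0, e))), e)))  →  f(p(p(0)), f(p(p(0)), p(p(f(p(p(0)), p(g(0, e)))))))   [R4 at 2.2]
3. f(p(p(0)), f(p(p(0)), p(p(f(p(p(0)), p(g(0, e)))))))  →  f(p(p(0)), p(f(p(p(0)), p(g(0, e)))))   [R1 at 2]
4. f(p(p(0)), p(f(p(p(0)), p(g(0, e)))))  →  f(p(p(0)), p(g(0, e)))   [R1 at ε]
5. f(p(p(0)), p(g(0, e)))  →  g(0, e)   [R1 at ε]
6. g(0, e)  →  p(p(0))   [R4 at ε]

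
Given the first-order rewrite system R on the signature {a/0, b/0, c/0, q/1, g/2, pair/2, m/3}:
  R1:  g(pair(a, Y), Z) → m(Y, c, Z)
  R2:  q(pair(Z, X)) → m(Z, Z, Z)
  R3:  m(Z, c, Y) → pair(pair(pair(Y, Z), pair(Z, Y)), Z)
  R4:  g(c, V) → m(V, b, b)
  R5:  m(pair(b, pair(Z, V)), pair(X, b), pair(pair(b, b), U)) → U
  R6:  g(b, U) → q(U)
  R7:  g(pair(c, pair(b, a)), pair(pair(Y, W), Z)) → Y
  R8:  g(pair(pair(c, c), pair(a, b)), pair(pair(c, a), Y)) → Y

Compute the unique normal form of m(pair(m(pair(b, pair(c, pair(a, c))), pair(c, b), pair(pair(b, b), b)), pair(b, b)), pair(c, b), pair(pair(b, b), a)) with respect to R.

a

1. m(pair(m(pair(b, pair(c, pair(a, c))), pair(c, b), pair(pair(b, b), b)), pair(b, b)), pair(c, b), pair(pair(b, b), a))  →  m(pair(b, pair(b, b)), pair(c, b), pair(pair(b, b), a))   [R5 at 1.1]
2. m(pair(b, pair(b, b)), pair(c, b), pair(pair(b, b), a))  →  a   [R5 at ε]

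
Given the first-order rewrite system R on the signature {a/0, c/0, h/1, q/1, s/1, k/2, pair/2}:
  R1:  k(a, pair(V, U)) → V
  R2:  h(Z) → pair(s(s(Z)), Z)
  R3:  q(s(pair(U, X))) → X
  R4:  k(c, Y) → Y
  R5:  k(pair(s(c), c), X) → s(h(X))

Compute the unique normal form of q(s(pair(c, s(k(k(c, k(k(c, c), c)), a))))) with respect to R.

1. q(s(pair(c, s(k(k(c, k(k(c, c), c)), a)))))  →  s(k(k(c, k(k(c, c), c)), a))   [R3 at ε]
2. s(k(k(c, k(k(c, c), c)), a))  →  s(k(k(k(c, c), c), a))   [R4 at 1.1]
3. s(k(k(k(c, c), c), a))  →  s(k(k(c, c), a))   [R4 at 1.1.1]
4. s(k(k(c, c), a))  →  s(k(c, a))   [R4 at 1.1]
5. s(k(c, a))  →  s(a)   [R4 at 1]

s(a)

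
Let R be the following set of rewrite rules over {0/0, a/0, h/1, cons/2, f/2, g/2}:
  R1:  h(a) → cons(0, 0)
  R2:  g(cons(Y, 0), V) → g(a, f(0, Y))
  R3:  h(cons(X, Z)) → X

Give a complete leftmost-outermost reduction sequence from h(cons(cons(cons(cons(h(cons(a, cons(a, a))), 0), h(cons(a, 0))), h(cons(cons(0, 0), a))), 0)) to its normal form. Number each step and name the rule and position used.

cons(cons(cons(a, 0), a), cons(0, 0))

1. h(cons(cons(cons(cons(h(cons(a, cons(a, a))), 0), h(cons(a, 0))), h(cons(cons(0, 0), a))), 0))  →  cons(cons(cons(h(cons(a, cons(a, a))), 0), h(cons(a, 0))), h(cons(cons(0, 0), a)))   [R3 at ε]
2. cons(cons(cons(h(cons(a, cons(a, a))), 0), h(cons(a, 0))), h(cons(cons(0, 0), a)))  →  cons(cons(cons(a, 0), h(cons(a, 0))), h(cons(cons(0, 0), a)))   [R3 at 1.1.1]
3. cons(cons(cons(a, 0), h(cons(a, 0))), h(cons(cons(0, 0), a)))  →  cons(cons(cons(a, 0), a), h(cons(cons(0, 0), a)))   [R3 at 1.2]
4. cons(cons(cons(a, 0), a), h(cons(cons(0, 0), a)))  →  cons(cons(cons(a, 0), a), cons(0, 0))   [R3 at 2]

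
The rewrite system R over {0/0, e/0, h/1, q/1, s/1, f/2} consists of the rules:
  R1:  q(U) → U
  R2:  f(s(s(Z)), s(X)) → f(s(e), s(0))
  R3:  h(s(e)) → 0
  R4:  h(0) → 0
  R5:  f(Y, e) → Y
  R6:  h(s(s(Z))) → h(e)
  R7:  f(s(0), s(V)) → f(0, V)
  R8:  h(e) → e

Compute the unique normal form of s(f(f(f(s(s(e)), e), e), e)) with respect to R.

s(s(s(e)))

1. s(f(f(f(s(s(e)), e), e), e))  →  s(f(f(s(s(e)), e), e))   [R5 at 1]
2. s(f(f(s(s(e)), e), e))  →  s(f(s(s(e)), e))   [R5 at 1]
3. s(f(s(s(e)), e))  →  s(s(s(e)))   [R5 at 1]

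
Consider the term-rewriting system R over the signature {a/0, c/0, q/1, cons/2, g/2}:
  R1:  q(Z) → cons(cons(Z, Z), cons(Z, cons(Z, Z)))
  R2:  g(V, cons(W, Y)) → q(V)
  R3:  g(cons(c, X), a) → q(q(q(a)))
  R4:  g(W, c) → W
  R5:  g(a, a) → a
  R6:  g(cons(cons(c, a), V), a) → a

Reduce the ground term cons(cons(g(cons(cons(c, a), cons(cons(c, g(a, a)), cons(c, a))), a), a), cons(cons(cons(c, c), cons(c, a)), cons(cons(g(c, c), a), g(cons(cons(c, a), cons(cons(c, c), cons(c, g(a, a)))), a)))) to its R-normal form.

1. cons(cons(g(cons(cons(c, a), cons(cons(c, g(a, a)), cons(c, a))), a), a), cons(cons(cons(c, c), cons(c, a)), cons(cons(g(c, c), a), g(cons(cons(c, a), cons(cons(c, c), cons(c, g(a, a)))), a))))  →  cons(cons(a, a), cons(cons(cons(c, c), cons(c, a)), cons(cons(g(c, c), a), g(cons(cons(c, a), cons(cons(c, c), cons(c, g(a, a)))), a))))   [R6 at 1.1]
2. cons(cons(a, a), cons(cons(cons(c, c), cons(c, a)), cons(cons(g(c, c), a), g(cons(cons(c, a), cons(cons(c, c), cons(c, g(a, a)))), a))))  →  cons(cons(a, a), cons(cons(cons(c, c), cons(c, a)), cons(cons(c, a), g(cons(cons(c, a), cons(cons(c, c), cons(c, g(a, a)))), a))))   [R4 at 2.2.1.1]
3. cons(cons(a, a), cons(cons(cons(c, c), cons(c, a)), cons(cons(c, a), g(cons(cons(c, a), cons(cons(c, c), cons(c, g(a, a)))), a))))  →  cons(cons(a, a), cons(cons(cons(c, c), cons(c, a)), cons(cons(c, a), a)))   [R6 at 2.2.2]

cons(cons(a, a), cons(cons(cons(c, c), cons(c, a)), cons(cons(c, a), a)))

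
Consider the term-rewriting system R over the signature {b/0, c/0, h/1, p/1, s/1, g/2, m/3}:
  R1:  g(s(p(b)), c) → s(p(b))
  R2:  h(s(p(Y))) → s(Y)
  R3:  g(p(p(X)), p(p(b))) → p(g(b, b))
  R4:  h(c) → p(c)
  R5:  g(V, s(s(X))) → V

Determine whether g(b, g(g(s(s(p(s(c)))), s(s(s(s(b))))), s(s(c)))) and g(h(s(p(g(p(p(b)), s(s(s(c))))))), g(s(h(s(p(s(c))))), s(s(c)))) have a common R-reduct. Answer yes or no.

Reduce t₁ = g(b, g(g(s(s(p(s(c)))), s(s(s(s(b))))), s(s(c)))):
1. g(b, g(g(s(s(p(s(c)))), s(s(s(s(b))))), s(s(c))))  →  g(b, g(s(s(p(s(c)))), s(s(s(s(b))))))   [R5 at 2]
2. g(b, g(s(s(p(s(c)))), s(s(s(s(b))))))  →  g(b, s(s(p(s(c)))))   [R5 at 2]
3. g(b, s(s(p(s(c)))))  →  b   [R5 at ε]

Reduce t₂ = g(h(s(p(g(p(p(b)), s(s(s(c))))))), g(s(h(s(p(s(c))))), s(s(c)))):
1. g(h(s(p(g(p(p(b)), s(s(s(c))))))), g(s(h(s(p(s(c))))), s(s(c))))  →  g(s(g(p(p(b)), s(s(s(c))))), g(s(h(s(p(s(c))))), s(s(c))))   [R2 at 1]
2. g(s(g(p(p(b)), s(s(s(c))))), g(s(h(s(p(s(c))))), s(s(c))))  →  g(s(p(p(b))), g(s(h(s(p(s(c))))), s(s(c))))   [R5 at 1.1]
3. g(s(p(p(b))), g(s(h(s(p(s(c))))), s(s(c))))  →  g(s(p(p(b))), s(h(s(p(s(c))))))   [R5 at 2]
4. g(s(p(p(b))), s(h(s(p(s(c))))))  →  g(s(p(p(b))), s(s(s(c))))   [R2 at 2.1]
5. g(s(p(p(b))), s(s(s(c))))  →  s(p(p(b)))   [R5 at ε]

no — NF(t₁) = b, NF(t₂) = s(p(p(b)))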